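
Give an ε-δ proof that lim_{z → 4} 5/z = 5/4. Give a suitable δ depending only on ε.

Suppose ε > 0. We seek δ > 0 such that 0 < |z − 4| < δ implies |5/z − (5/4)| < ε.
|5/z − (5/4)| = 5·|4 − z|/(4·|z|) = 5|z − 4|/(4|z|).
Restrict δ ≤ 2. Then |z − 4| < 2 gives |z| > 2, so 4|z| > 8.
Then |5/z − (5/4)| < 5|z − 4|/8, which is < ε when |z − 4| < (8/5)ε.
Take δ = min(2, (8/5)ε). Then 0 < |z − 4| < δ gives both |z − 4| < 2 and |z − 4| < (8/5)ε, so |5/z − (5/4)| < ε.

δ = min(2, (8/5)ε)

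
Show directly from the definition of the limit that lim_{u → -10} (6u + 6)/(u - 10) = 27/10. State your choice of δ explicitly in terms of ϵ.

Fix ϵ > 0. We want δ > 0 with 0 < |u + 10| < δ ⇒ |(6u + 6)/(u - 10) − (27/10)| < ϵ.
Combining over a common denominator, (6u + 6)/(u - 10) − (27/10) = [(6u + 6)·(-20) − (-54)·(u - 10)] / [(-20)·(u - 10)] = -66(u + 10) / ((-20)(u - 10)).
So |(6u + 6)/(u - 10) − (27/10)| = 66|u + 10| / (20·|u − 10|).
Require δ ≤ 10, so |u − 10| ≥ |-20| − |u + 10| > 20 − 10 = 10.
Hence |(6u + 6)/(u - 10) − (27/10)| < 66|u + 10|/(20·10) = (33/100)|u + 10|, which is < ϵ once |u + 10| < (100/33)ϵ.
Take δ = min(10, (100/33)ϵ). Then 0 < |u + 10| < δ forces both bounds, so |(6u + 6)/(u - 10) − (27/10)| < ϵ.

δ = min(10, (100/33)ϵ)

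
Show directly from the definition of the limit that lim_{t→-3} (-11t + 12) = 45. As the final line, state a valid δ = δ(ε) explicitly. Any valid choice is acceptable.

δ = ε/11

Suppose ε > 0. We need δ > 0 so that 0 < |t + 3| < δ implies |(-11t + 12) − 45| < ε.
Since (-11t + 12) − 45 = -11(t + 3), we have |(-11t + 12) − 45| = 11|t + 3|.
Thus it suffices that |t + 3| < ε/11.
Choosing δ = ε/11 gives |(-11t + 12) − 45| = 11|t + 3| < ε whenever |t + 3| < δ.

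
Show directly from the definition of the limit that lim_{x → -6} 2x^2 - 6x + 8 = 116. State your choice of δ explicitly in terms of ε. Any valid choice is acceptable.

δ = min(2, ε/34)

Let ε > 0. We want δ > 0 such that 0 < |x + 6| < δ implies |(2x^2 - 6x + 8) − 116| < ε.
(2x^2 - 6x + 8) − 116 = 2x^2 - 6x - 108 = (x + 6)(2x - 18).
So |(2x^2 - 6x + 8) − 116| = |x + 6|·|2x - 18|.
Assume first that |x + 6| < 2, so |x| < 8. Then |2x - 18| ≤ 2·8 + 18 = 34.
Hence |(2x^2 - 6x + 8) − 116| ≤ 34|x + 6| < ε provided |x + 6| < ε/34.
Choosing δ = min(2, ε/34) ensures both conditions, hence |(2x^2 - 6x + 8) − 116| < ε.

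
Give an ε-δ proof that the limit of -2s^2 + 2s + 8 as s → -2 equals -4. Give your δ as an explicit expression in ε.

δ = min(1, ε/12)

Let ε > 0. We want δ > 0 such that 0 < |s + 2| < δ implies |(-2s^2 + 2s + 8) + 4| < ε.
(-2s^2 + 2s + 8) + 4 = -2s^2 + 2s + 12 = (s + 2)(-2s + 6).
So |(-2s^2 + 2s + 8) + 4| = |s + 2|·|-2s + 6|.
Assume first that |s + 2| < 1, so |s| < 3. Then |-2s + 6| ≤ 2·3 + 6 = 12.
Hence |(-2s^2 + 2s + 8) + 4| ≤ 12|s + 2| < ε provided |s + 2| < ε/12.
Take δ = min(1, ε/12). Then 0 < |s + 2| < δ gives both |s + 2| < 1 and |s + 2| < ε/12, so |(-2s^2 + 2s + 8) + 4| < ε.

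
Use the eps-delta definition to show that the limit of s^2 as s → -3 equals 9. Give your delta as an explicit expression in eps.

Let eps > 0. We seek delta > 0 with 0 < |s + 3| < delta ⇒ |s^2 − 9| < eps.
Factor: s^2 − 9 = (s + 3)(s - 3), so |s^2 − 9| = |s + 3|·|s - 3|.
Impose delta ≤ 1 so that |s| < 4; then |s - 3| ≤ 7.
Hence |s^2 − 9| ≤ 7|s + 3|, which is < eps once |s + 3| < eps/7.
Take delta = min(1, eps/7). If 0 < |s + 3| < delta then both bounds hold and |s^2 − 9| ≤ 7|s + 3| < 7·(eps/7) = eps.

delta = min(1, eps/7)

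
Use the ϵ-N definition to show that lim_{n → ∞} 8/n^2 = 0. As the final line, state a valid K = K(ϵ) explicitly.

Let ϵ > 0 be given. For n ≥ 1, |8/n^2 − 0| = 8/n^2.
8/n^2 < ϵ ⇔ n^2 > 8/ϵ ⇔ n > (8/ϵ)^{1/2}.
Take K = (8/ϵ)^{1/2}. Then n > K implies 8/n^2 < ϵ.

K = (8/ϵ)^{1/2}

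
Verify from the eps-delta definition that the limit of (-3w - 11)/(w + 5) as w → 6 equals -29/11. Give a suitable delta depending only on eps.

Suppose eps > 0. We want delta > 0 with 0 < |w − 6| < delta ⇒ |(-3w - 11)/(w + 5) + 29/11| < eps.
Combining over a common denominator, (-3w - 11)/(w + 5) + 29/11 = [(-3w - 11)·11 − (-29)·(w + 5)] / [11·(w + 5)] = -4(w − 6) / (11(w + 5)).
So |(-3w - 11)/(w + 5) + 29/11| = 4|w − 6| / (11·|w + 5|).
Restrict delta ≤ 11/2. Then |w − 6| < 11/2 gives |w + 5| = |(w − 6) + 11| ≥ 11 − 11/2 = 11/2.
Hence |(-3w - 11)/(w + 5) + 29/11| < 4|w − 6|/(11·(11/2)) = (8/121)|w − 6|, which is < eps once |w − 6| < (121/8)eps.
Take delta = min(11/2, (121/8)eps). Then 0 < |w − 6| < delta forces both bounds, so |(-3w - 11)/(w + 5) + 29/11| < eps.

delta = min(11/2, (121/8)eps)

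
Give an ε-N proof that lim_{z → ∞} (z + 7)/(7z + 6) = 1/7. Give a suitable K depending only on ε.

K = (43/49)/ε

Fix ε > 0. We seek K > 0 such that z > K implies |(z + 7)/(7z + 6) − (1/7)| < ε.
(z + 7)/(7z + 6) − (1/7) = (7(z + 7) − (7z + 6)) / (7(7z + 6)) = 43/(7(7z + 6)).
For z > 0 we have 7z + 6 > 7z, so |(z + 7)/(7z + 6) − (1/7)| = 43/(7(7z + 6)) < 43/(7·7z) = (43/49)/z.
Thus |(z + 7)/(7z + 6) − (1/7)| < ε whenever z > (43/49)/ε.
Take K = (43/49)/ε. If z > K then |(z + 7)/(7z + 6) − (1/7)| < (43/49)/z < ε.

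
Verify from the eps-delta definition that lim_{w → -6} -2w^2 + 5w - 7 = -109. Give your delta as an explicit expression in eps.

delta = min(1, eps/31)

Let eps > 0 be given. We want delta > 0 such that 0 < |w + 6| < delta implies |(-2w^2 + 5w - 7) + 109| < eps.
(-2w^2 + 5w - 7) + 109 = -2w^2 + 5w + 102 = (w + 6)(-2w + 17).
So |(-2w^2 + 5w - 7) + 109| = |w + 6|·|-2w + 17|.
Require delta ≤ 1. Then |w + 6| < 1 gives |w| < 7, and by the triangle inequality |-2w + 17| ≤ 2·7 + 17 = 31.
Hence |(-2w^2 + 5w - 7) + 109| ≤ 31|w + 6| < eps provided |w + 6| < eps/31.
Take delta = min(1, eps/31). Then 0 < |w + 6| < delta gives both |w + 6| < 1 and |w + 6| < eps/31, so |(-2w^2 + 5w - 7) + 109| < eps.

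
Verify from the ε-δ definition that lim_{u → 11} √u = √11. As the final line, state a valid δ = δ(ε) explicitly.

Suppose ε > 0. We want δ > 0 such that 0 < |u − 11| < δ implies |√u − √11| < ε.
Multiplying by the conjugate, |√u − √11| = |u − 11|/(√u + √11).
Restrict δ ≤ 11 so that |u − 11| < 11 forces u > 0, and then √u + √11 > √11.
Hence |√u − √11| < |u − 11|/√11, which is < ε once |u − 11| < √11·ε.
Take δ = min(11, √11·ε). If 0 < |u − 11| < δ then u > 0 and |√u − √11| < |u − 11|/√11 < ε.

δ = min(11, √11·ε)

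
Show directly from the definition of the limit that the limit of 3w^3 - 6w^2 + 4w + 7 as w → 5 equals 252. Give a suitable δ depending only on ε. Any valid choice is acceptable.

Fix ε > 0. We want δ > 0 such that 0 < |w − 5| < δ implies |(3w^3 - 6w^2 + 4w + 7) − 252| < ε.
(3w^3 - 6w^2 + 4w + 7) − 252 = 3w^3 - 6w^2 + 4w - 245 = (w − 5)(3w^2 + 9w + 49).
So |(3w^3 - 6w^2 + 4w + 7) − 252| = |w − 5|·|3w^2 + 9w + 49|.
Require δ ≤ 1. Then |w − 5| < 1 gives |w| < 6, and by the triangle inequality |3w^2 + 9w + 49| ≤ 3·6^2 + 9·6 + 49 = 211.
Hence |(3w^3 - 6w^2 + 4w + 7) − 252| ≤ 211|w − 5| < ε provided |w − 5| < ε/211.
Choosing δ = min(1, ε/211) ensures both conditions, hence |(3w^3 - 6w^2 + 4w + 7) − 252| < ε.

δ = min(1, ε/211)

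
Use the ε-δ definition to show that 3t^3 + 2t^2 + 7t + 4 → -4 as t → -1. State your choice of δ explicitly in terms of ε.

Fix ε > 0. We want δ > 0 such that 0 < |t + 1| < δ implies |(3t^3 + 2t^2 + 7t + 4) + 4| < ε.
(3t^3 + 2t^2 + 7t + 4) + 4 = 3t^3 + 2t^2 + 7t + 8 = (t + 1)(3t^2 - t + 8).
So |(3t^3 + 2t^2 + 7t + 4) + 4| = |t + 1|·|3t^2 - t + 8|.
Assume first that |t + 1| < 2, so |t| < 3. Then |3t^2 - t + 8| ≤ 3·3^2 + 3 + 8 = 38.
Hence |(3t^3 + 2t^2 + 7t + 4) + 4| ≤ 38|t + 1| < ε provided |t + 1| < ε/38.
Take δ = min(2, ε/38). Then 0 < |t + 1| < δ gives both |t + 1| < 2 and |t + 1| < ε/38, so |(3t^3 + 2t^2 + 7t + 4) + 4| < ε.

δ = min(2, ε/38)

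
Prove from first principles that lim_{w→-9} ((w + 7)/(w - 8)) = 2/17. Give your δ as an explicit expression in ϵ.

Let ϵ > 0. We want δ > 0 with 0 < |w + 9| < δ ⇒ |(w + 7)/(w - 8) − (2/17)| < ϵ.
Combining over a common denominator, (w + 7)/(w - 8) − (2/17) = [(w + 7)·(-17) − (-2)·(w - 8)] / [(-17)·(w - 8)] = -15(w + 9) / ((-17)(w - 8)).
So |(w + 7)/(w - 8) − (2/17)| = 15|w + 9| / (17·|w − 8|).
Restrict δ ≤ 17/2. Then |w + 9| < 17/2 gives |w − 8| = |(w + 9) + (-17)| ≥ 17 − 17/2 = 17/2.
Hence |(w + 7)/(w - 8) − (2/17)| < 15|w + 9|/(17·(17/2)) = (30/289)|w + 9|, which is < ϵ once |w + 9| < (289/30)ϵ.
Take δ = min(17/2, (289/30)ϵ). Then 0 < |w + 9| < δ forces both bounds, so |(w + 7)/(w - 8) − (2/17)| < ϵ.

δ = min(17/2, (289/30)ϵ)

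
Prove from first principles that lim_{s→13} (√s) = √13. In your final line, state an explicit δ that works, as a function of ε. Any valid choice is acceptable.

δ = min(13, √13·ε)

Let ε > 0. We want δ > 0 such that 0 < |s − 13| < δ implies |√s − √13| < ε.
Multiplying by the conjugate, |√s − √13| = |s − 13|/(√s + √13).
Restrict δ ≤ 13 so that |s − 13| < 13 forces s > 0, and then √s + √13 > √13.
Hence |√s − √13| < |s − 13|/√13, which is < ε once |s − 13| < √13·ε.
Take δ = min(13, √13·ε). If 0 < |s − 13| < δ then s > 0 and |√s − √13| < |s − 13|/√13 < ε.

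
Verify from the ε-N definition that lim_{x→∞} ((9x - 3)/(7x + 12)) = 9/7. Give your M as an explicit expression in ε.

Let ε > 0. We seek M > 0 such that x > M implies |(9x - 3)/(7x + 12) − (9/7)| < ε.
(9x - 3)/(7x + 12) − (9/7) = (7(9x - 3) − 9(7x + 12)) / (7(7x + 12)) = -129/(7(7x + 12)).
For x > 0 we have 7x + 12 > 7x, so |(9x - 3)/(7x + 12) − (9/7)| = 129/(7(7x + 12)) < 129/(7·7x) = (129/49)/x.
Thus |(9x - 3)/(7x + 12) − (9/7)| < ε whenever x > (129/49)/ε.
Take M = (129/49)/ε. If x > M then |(9x - 3)/(7x + 12) − (9/7)| < (129/49)/x < ε.

M = (129/49)/ε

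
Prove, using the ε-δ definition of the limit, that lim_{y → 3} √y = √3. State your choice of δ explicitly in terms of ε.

δ = min(3, √3·ε)

Suppose ε > 0. We want δ > 0 such that 0 < |y − 3| < δ implies |√y − √3| < ε.
Multiplying by the conjugate, |√y − √3| = |y − 3|/(√y + √3).
Restrict δ ≤ 3 so that |y − 3| < 3 forces y > 0, and then √y + √3 > √3.
Hence |√y − √3| < |y − 3|/√3, which is < ε once |y − 3| < √3·ε.
Take δ = min(3, √3·ε). If 0 < |y − 3| < δ then y > 0 and |√y − √3| < |y − 3|/√3 < ε.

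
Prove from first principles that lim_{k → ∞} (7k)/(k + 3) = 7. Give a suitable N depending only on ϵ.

Suppose ϵ > 0. For k ≥ 1, |(7k)/(k + 3) − 7| = |-21|/((k + 3)) = 21/((k + 3)).
Since k + 3 ≥ k for k ≥ 1, this is ≤ 21/(k) = 21/k.
So |(7k)/(k + 3) − 7| < ϵ whenever k > 21/ϵ.
Take N = 21/ϵ. If k > N then |(7k)/(k + 3) − 7| ≤ 21/k < ϵ.

N = 21/ϵ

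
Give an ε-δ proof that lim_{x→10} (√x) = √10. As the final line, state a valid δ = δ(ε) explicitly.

Fix ε > 0. We want δ > 0 such that 0 < |x − 10| < δ implies |√x − √10| < ε.
Rationalise: √x − √10 = (x − 10)/(√x + √10), so |√x − √10| = |x − 10|/(√x + √10).
Restrict δ ≤ 10 so that |x − 10| < 10 forces x > 0, and then √x + √10 > √10.
Hence |√x − √10| < |x − 10|/√10, which is < ε once |x − 10| < √10·ε.
Take δ = min(10, √10·ε). If 0 < |x − 10| < δ then x > 0 and |√x − √10| < |x − 10|/√10 < ε.

δ = min(10, √10·ε)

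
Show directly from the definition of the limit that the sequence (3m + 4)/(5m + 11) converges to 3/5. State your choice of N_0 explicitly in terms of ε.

N_0 = (13/25)/ε

Let ε > 0 be given. For m ≥ 1, |(3m + 4)/(5m + 11) − (3/5)| = |-13|/(5(5m + 11)) = 13/(5(5m + 11)).
Since 5m + 11 ≥ 5m for m ≥ 1, this is ≤ 13/(5·5m) = (13/25)/m.
So |(3m + 4)/(5m + 11) − (3/5)| < ε whenever m > (13/25)/ε.
Take N_0 = (13/25)/ε. If m > N_0 then |(3m + 4)/(5m + 11) − (3/5)| ≤ (13/25)/m < ε.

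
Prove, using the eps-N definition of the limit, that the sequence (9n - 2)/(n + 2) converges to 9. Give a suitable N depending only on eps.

Let eps > 0 be given. For n ≥ 1, |(9n - 2)/(n + 2) − 9| = |-20|/((n + 2)) = 20/((n + 2)).
Since n + 2 ≥ n for n ≥ 1, this is ≤ 20/(n) = 20/n.
So |(9n - 2)/(n + 2) − 9| < eps whenever n > 20/eps.
Take N = 20/eps. If n > N then |(9n - 2)/(n + 2) − 9| ≤ 20/n < eps.

N = 20/eps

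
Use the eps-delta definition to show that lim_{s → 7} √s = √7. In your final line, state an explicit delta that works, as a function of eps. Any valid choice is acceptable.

delta = min(7, √7·eps)

Let eps > 0 be given. We want delta > 0 such that 0 < |s − 7| < delta implies |√s − √7| < eps.
Multiplying by the conjugate, |√s − √7| = |s − 7|/(√s + √7).
Restrict delta ≤ 7 so that |s − 7| < 7 forces s > 0, and then √s + √7 > √7.
Hence |√s − √7| < |s − 7|/√7, which is < eps once |s − 7| < √7·eps.
Take delta = min(7, √7·eps). If 0 < |s − 7| < delta then s > 0 and |√s − √7| < |s − 7|/√7 < eps.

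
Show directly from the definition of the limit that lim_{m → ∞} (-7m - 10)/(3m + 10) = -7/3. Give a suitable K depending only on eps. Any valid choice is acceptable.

Let eps > 0 be given. For m ≥ 1, |(-7m - 10)/(3m + 10) + 7/3| = |40|/(3(3m + 10)) = 40/(3(3m + 10)).
Since 3m + 10 ≥ 3m for m ≥ 1, this is ≤ 40/(3·3m) = (40/9)/m.
So |(-7m - 10)/(3m + 10) + 7/3| < eps whenever m > (40/9)/eps.
Take K = (40/9)/eps. If m > K then |(-7m - 10)/(3m + 10) + 7/3| ≤ (40/9)/m < eps.

K = (40/9)/eps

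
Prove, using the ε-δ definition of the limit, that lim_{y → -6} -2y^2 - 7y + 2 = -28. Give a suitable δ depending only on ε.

δ = min(1, ε/19)

Let ε > 0 be given. We want δ > 0 such that 0 < |y + 6| < δ implies |(-2y^2 - 7y + 2) + 28| < ε.
(-2y^2 - 7y + 2) + 28 = -2y^2 - 7y + 30 = (y + 6)(-2y + 5).
So |(-2y^2 - 7y + 2) + 28| = |y + 6|·|-2y + 5|.
Assume first that |y + 6| < 1, so |y| < 7. Then |-2y + 5| ≤ 2·7 + 5 = 19.
Hence |(-2y^2 - 7y + 2) + 28| ≤ 19|y + 6| < ε provided |y + 6| < ε/19.
Take δ = min(1, ε/19). Then 0 < |y + 6| < δ gives both |y + 6| < 1 and |y + 6| < ε/19, so |(-2y^2 - 7y + 2) + 28| < ε.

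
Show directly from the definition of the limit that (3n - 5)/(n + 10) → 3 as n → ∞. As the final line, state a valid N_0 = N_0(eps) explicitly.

Let eps > 0. For n ≥ 1, |(3n - 5)/(n + 10) − 3| = |-35|/((n + 10)) = 35/((n + 10)).
Since n + 10 ≥ n for n ≥ 1, this is ≤ 35/(n) = 35/n.
So |(3n - 5)/(n + 10) − 3| < eps whenever n > 35/eps.
Take N_0 = 35/eps. If n > N_0 then |(3n - 5)/(n + 10) − 3| ≤ 35/n < eps.

N_0 = 35/eps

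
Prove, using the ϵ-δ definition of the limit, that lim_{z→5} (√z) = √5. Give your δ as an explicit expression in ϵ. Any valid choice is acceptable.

δ = min(5, √5·ϵ)

Let ϵ > 0. We want δ > 0 such that 0 < |z − 5| < δ implies |√z − √5| < ϵ.
Rationalise: √z − √5 = (z − 5)/(√z + √5), so |√z − √5| = |z − 5|/(√z + √5).
Restrict δ ≤ 5 so that |z − 5| < 5 forces z > 0, and then √z + √5 > √5.
Hence |√z − √5| < |z − 5|/√5, which is < ϵ once |z − 5| < √5·ϵ.
Take δ = min(5, √5·ϵ). If 0 < |z − 5| < δ then z > 0 and |√z − √5| < |z − 5|/√5 < ϵ.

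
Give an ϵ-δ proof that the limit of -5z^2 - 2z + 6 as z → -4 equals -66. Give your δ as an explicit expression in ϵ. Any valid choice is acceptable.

δ = min(2, ϵ/48)

Fix ϵ > 0. We want δ > 0 such that 0 < |z + 4| < δ implies |(-5z^2 - 2z + 6) + 66| < ϵ.
(-5z^2 - 2z + 6) + 66 = -5z^2 - 2z + 72 = (z + 4)(-5z + 18).
So |(-5z^2 - 2z + 6) + 66| = |z + 4|·|-5z + 18|.
Require δ ≤ 2. Then |z + 4| < 2 gives |z| < 6, and by the triangle inequality |-5z + 18| ≤ 5·6 + 18 = 48.
Hence |(-5z^2 - 2z + 6) + 66| ≤ 48|z + 4| < ϵ provided |z + 4| < ϵ/48.
Choosing δ = min(2, ϵ/48) ensures both conditions, hence |(-5z^2 - 2z + 6) + 66| < ϵ.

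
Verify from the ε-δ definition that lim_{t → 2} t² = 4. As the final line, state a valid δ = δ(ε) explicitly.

Fix ε > 0. We seek δ > 0 with 0 < |t − 2| < δ ⇒ |t² − 4| < ε.
Factor: t² − 4 = (t − 2)(t + 2), so |t² − 4| = |t − 2|·|t + 2|.
Impose δ ≤ 1 so that |t| < 3; then |t + 2| ≤ 5.
Hence |t² − 4| ≤ 5|t − 2|, which is < ε once |t − 2| < ε/5.
Take δ = min(1, ε/5). If 0 < |t − 2| < δ then both bounds hold and |t² − 4| ≤ 5|t − 2| < 5·(ε/5) = ε.

δ = min(1, ε/5)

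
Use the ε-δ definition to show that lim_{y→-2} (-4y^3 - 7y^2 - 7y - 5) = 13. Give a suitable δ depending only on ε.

δ = min(2, ε/77)

Let ε > 0 be given. We want δ > 0 such that 0 < |y + 2| < δ implies |(-4y^3 - 7y^2 - 7y - 5) − 13| < ε.
(-4y^3 - 7y^2 - 7y - 5) − 13 = -4y^3 - 7y^2 - 7y - 18 = (y + 2)(-4y^2 + y - 9).
So |(-4y^3 - 7y^2 - 7y - 5) − 13| = |y + 2|·|-4y^2 + y - 9|.
Assume first that |y + 2| < 2, so |y| < 4. Then |-4y^2 + y - 9| ≤ 4·4^2 + 4 + 9 = 77.
Hence |(-4y^3 - 7y^2 - 7y - 5) − 13| ≤ 77|y + 2| < ε provided |y + 2| < ε/77.
Choosing δ = min(2, ε/77) ensures both conditions, hence |(-4y^3 - 7y^2 - 7y - 5) − 13| < ε.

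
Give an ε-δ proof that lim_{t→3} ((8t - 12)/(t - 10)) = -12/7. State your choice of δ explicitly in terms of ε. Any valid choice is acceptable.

Let ε > 0. We want δ > 0 with 0 < |t − 3| < δ ⇒ |(8t - 12)/(t - 10) + 12/7| < ε.
Combining over a common denominator, (8t - 12)/(t - 10) + 12/7 = [(8t - 12)·(-7) − 12·(t - 10)] / [(-7)·(t - 10)] = -68(t − 3) / ((-7)(t - 10)).
So |(8t - 12)/(t - 10) + 12/7| = 68|t − 3| / (7·|t − 10|).
Require δ ≤ 7/2, so |t − 10| ≥ |-7| − |t − 3| > 7 − 7/2 = 7/2.
Hence |(8t - 12)/(t - 10) + 12/7| < 68|t − 3|/(7·(7/2)) = (136/49)|t − 3|, which is < ε once |t − 3| < (49/136)ε.
Take δ = min(7/2, (49/136)ε). Then 0 < |t − 3| < δ forces both bounds, so |(8t - 12)/(t - 10) + 12/7| < ε.

δ = min(7/2, (49/136)ε)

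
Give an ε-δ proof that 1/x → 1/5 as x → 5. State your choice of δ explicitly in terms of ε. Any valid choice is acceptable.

Fix ε > 0. We seek δ > 0 such that 0 < |x − 5| < δ implies |1/x − (1/5)| < ε.
|1/x − (1/5)| = |5 − x|/(5·|x|) = |x − 5|/(5|x|).
Require δ ≤ 5/2 so that |x| > 5 − 5/2 = 5/2, hence 5|x| > 25/2.
Then |1/x − (1/5)| < |x − 5|/(25/2), which is < ε when |x − 5| < (25/2)ε.
Take δ = min(5/2, (25/2)ε). Then 0 < |x − 5| < δ gives both |x − 5| < 5/2 and |x − 5| < (25/2)ε, so |1/x − (1/5)| < ε.

δ = min(5/2, (25/2)ε)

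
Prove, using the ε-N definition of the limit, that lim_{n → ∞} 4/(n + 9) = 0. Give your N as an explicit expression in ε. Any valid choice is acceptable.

Suppose ε > 0. For n ≥ 1, |4/(n + 9) − 0| = 4/(n + 9) ≤ 4/n.
We need 4/n < ε, i.e. n > 4/ε.
Take N = 4/ε. If n > N then |4/(n + 9)| ≤ 4/n < ε.

N = 4/ε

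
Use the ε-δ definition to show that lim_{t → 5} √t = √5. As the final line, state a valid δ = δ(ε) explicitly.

δ = min(5, √5·ε)

Let ε > 0. We want δ > 0 such that 0 < |t − 5| < δ implies |√t − √5| < ε.
Rationalise: √t − √5 = (t − 5)/(√t + √5), so |√t − √5| = |t − 5|/(√t + √5).
Restrict δ ≤ 5 so that |t − 5| < 5 forces t > 0, and then √t + √5 > √5.
Hence |√t − √5| < |t − 5|/√5, which is < ε once |t − 5| < √5·ε.
Take δ = min(5, √5·ε). If 0 < |t − 5| < δ then t > 0 and |√t − √5| < |t − 5|/√5 < ε.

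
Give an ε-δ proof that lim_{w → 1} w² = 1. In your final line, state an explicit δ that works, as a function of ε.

Let ε > 0. We seek δ > 0 with 0 < |w − 1| < δ ⇒ |w² − 1| < ε.
Factor: w² − 1 = (w − 1)(w + 1), so |w² − 1| = |w − 1|·|w + 1|.
Restrict δ ≤ 2. Then |w − 1| < 2 gives |w| < 3, so by the triangle inequality |w + 1| ≤ 3 + 1 = 4.
Hence |w² − 1| ≤ 4|w − 1|, which is < ε once |w − 1| < ε/4.
Take δ = min(2, ε/4). If 0 < |w − 1| < δ then both bounds hold and |w² − 1| ≤ 4|w − 1| < 4·(ε/4) = ε.

δ = min(2, ε/4)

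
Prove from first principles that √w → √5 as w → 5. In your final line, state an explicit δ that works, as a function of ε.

Fix ε > 0. We want δ > 0 such that 0 < |w − 5| < δ implies |√w − √5| < ε.
Multiplying by the conjugate, |√w − √5| = |w − 5|/(√w + √5).
Restrict δ ≤ 5 so that |w − 5| < 5 forces w > 0, and then √w + √5 > √5.
Hence |√w − √5| < |w − 5|/√5, which is < ε once |w − 5| < √5·ε.
Take δ = min(5, √5·ε). If 0 < |w − 5| < δ then w > 0 and |√w − √5| < |w − 5|/√5 < ε.

δ = min(5, √5·ε)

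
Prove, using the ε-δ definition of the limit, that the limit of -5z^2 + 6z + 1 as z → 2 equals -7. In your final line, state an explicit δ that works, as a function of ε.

Let ε > 0 be given. We want δ > 0 such that 0 < |z − 2| < δ implies |(-5z^2 + 6z + 1) + 7| < ε.
(-5z^2 + 6z + 1) + 7 = -5z^2 + 6z + 8 = (z − 2)(-5z - 4).
So |(-5z^2 + 6z + 1) + 7| = |z − 2|·|-5z - 4|.
Require δ ≤ 2. Then |z − 2| < 2 gives |z| < 4, and by the triangle inequality |-5z - 4| ≤ 5·4 + 4 = 24.
Hence |(-5z^2 + 6z + 1) + 7| ≤ 24|z − 2| < ε provided |z − 2| < ε/24.
Take δ = min(2, ε/24). Then 0 < |z − 2| < δ gives both |z − 2| < 2 and |z − 2| < ε/24, so |(-5z^2 + 6z + 1) + 7| < ε.

δ = min(2, ε/24)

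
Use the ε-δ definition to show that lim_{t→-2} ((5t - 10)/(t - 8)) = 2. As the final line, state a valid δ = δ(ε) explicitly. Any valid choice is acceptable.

δ = min(5, (5/3)ε)

Let ε > 0. We want δ > 0 with 0 < |t + 2| < δ ⇒ |(5t - 10)/(t - 8) − 2| < ε.
Combining over a common denominator, (5t - 10)/(t - 8) − 2 = [(5t - 10)·(-10) − (-20)·(t - 8)] / [(-10)·(t - 8)] = -30(t + 2) / ((-10)(t - 8)).
So |(5t - 10)/(t - 8) − 2| = 30|t + 2| / (10·|t − 8|).
Require δ ≤ 5, so |t − 8| ≥ |-10| − |t + 2| > 10 − 5 = 5.
Hence |(5t - 10)/(t - 8) − 2| < 30|t + 2|/(10·5) = (3/5)|t + 2|, which is < ε once |t + 2| < (5/3)ε.
Take δ = min(5, (5/3)ε). Then 0 < |t + 2| < δ forces both bounds, so |(5t - 10)/(t - 8) − 2| < ε.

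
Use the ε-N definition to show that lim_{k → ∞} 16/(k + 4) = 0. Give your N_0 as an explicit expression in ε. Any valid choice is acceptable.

N_0 = 16/ε

Let ε > 0 be given. For k ≥ 1, |16/(k + 4) − 0| = 16/(k + 4) ≤ 16/k.
We need 16/k < ε, i.e. k > 16/ε.
Take N_0 = 16/ε. If k > N_0 then |16/(k + 4)| ≤ 16/k < ε.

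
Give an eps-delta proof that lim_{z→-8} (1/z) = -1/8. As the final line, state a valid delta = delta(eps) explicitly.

Let eps > 0. We seek delta > 0 such that 0 < |z + 8| < delta implies |1/z + 1/8| < eps.
|1/z + 1/8| = |-8 − z|/(8·|z|) = |z + 8|/(8|z|).
Require delta ≤ 4 so that |z| > 8 − 4 = 4, hence 8|z| > 32.
Then |1/z + 1/8| < |z + 8|/32, which is < eps when |z + 8| < 32eps.
Take delta = min(4, 32eps). Then 0 < |z + 8| < delta gives both |z + 8| < 4 and |z + 8| < 32eps, so |1/z + 1/8| < eps.

delta = min(4, 32eps)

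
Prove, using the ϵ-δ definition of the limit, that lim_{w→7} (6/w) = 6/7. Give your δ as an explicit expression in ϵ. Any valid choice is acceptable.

δ = min(7/2, (49/12)ϵ)

Suppose ϵ > 0. We seek δ > 0 such that 0 < |w − 7| < δ implies |6/w − (6/7)| < ϵ.
|6/w − (6/7)| = 6·|7 − w|/(7·|w|) = 6|w − 7|/(7|w|).
Require δ ≤ 7/2 so that |w| > 7 − 7/2 = 7/2, hence 7|w| > 49/2.
Then |6/w − (6/7)| < 6|w − 7|/(49/2), which is < ϵ when |w − 7| < (49/12)ϵ.
Take δ = min(7/2, (49/12)ϵ). Then 0 < |w − 7| < δ gives both |w − 7| < 7/2 and |w − 7| < (49/12)ϵ, so |6/w − (6/7)| < ϵ.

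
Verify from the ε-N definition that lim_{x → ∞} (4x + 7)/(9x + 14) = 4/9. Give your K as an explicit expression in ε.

Let ε > 0 be given. We seek K > 0 such that x > K implies |(4x + 7)/(9x + 14) − (4/9)| < ε.
(4x + 7)/(9x + 14) − (4/9) = (9(4x + 7) − 4(9x + 14)) / (9(9x + 14)) = 7/(9(9x + 14)).
For x > 0 we have 9x + 14 > 9x, so |(4x + 7)/(9x + 14) − (4/9)| = 7/(9(9x + 14)) < 7/(9·9x) = (7/81)/x.
Thus |(4x + 7)/(9x + 14) − (4/9)| < ε whenever x > (7/81)/ε.
Take K = (7/81)/ε. If x > K then |(4x + 7)/(9x + 14) − (4/9)| < (7/81)/x < ε.

K = (7/81)/ε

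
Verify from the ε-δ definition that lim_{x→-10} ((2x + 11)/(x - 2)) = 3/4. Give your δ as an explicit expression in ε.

δ = min(6, (24/5)ε)

Fix ε > 0. We want δ > 0 with 0 < |x + 10| < δ ⇒ |(2x + 11)/(x - 2) − (3/4)| < ε.
Combining over a common denominator, (2x + 11)/(x - 2) − (3/4) = [(2x + 11)·(-12) − (-9)·(x - 2)] / [(-12)·(x - 2)] = -15(x + 10) / ((-12)(x - 2)).
So |(2x + 11)/(x - 2) − (3/4)| = 15|x + 10| / (12·|x − 2|).
Require δ ≤ 6, so |x − 2| ≥ |-12| − |x + 10| > 12 − 6 = 6.
Hence |(2x + 11)/(x - 2) − (3/4)| < 15|x + 10|/(12·6) = (5/24)|x + 10|, which is < ε once |x + 10| < (24/5)ε.
Take δ = min(6, (24/5)ε). Then 0 < |x + 10| < δ forces both bounds, so |(2x + 11)/(x - 2) − (3/4)| < ε.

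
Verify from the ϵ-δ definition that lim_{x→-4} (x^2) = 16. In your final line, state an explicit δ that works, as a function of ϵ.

Fix ϵ > 0. We seek δ > 0 with 0 < |x + 4| < δ ⇒ |x^2 − 16| < ϵ.
Factor: x^2 − 16 = (x + 4)(x - 4), so |x^2 − 16| = |x + 4|·|x - 4|.
Restrict δ ≤ 2. Then |x + 4| < 2 gives |x| < 6, so by the triangle inequality |x - 4| ≤ 6 + 4 = 10.
Hence |x^2 − 16| ≤ 10|x + 4|, which is < ϵ once |x + 4| < ϵ/10.
Take δ = min(2, ϵ/10). If 0 < |x + 4| < δ then both bounds hold and |x^2 − 16| ≤ 10|x + 4| < 10·(ϵ/10) = ϵ.

δ = min(2, ϵ/10)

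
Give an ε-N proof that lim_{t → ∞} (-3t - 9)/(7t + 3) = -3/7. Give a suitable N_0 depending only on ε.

N_0 = (54/49)/ε

Fix ε > 0. We seek N_0 > 0 such that t > N_0 implies |(-3t - 9)/(7t + 3) + 3/7| < ε.
(-3t - 9)/(7t + 3) + 3/7 = (7(-3t - 9) − (-3)(7t + 3)) / (7(7t + 3)) = -54/(7(7t + 3)).
For t > 0 we have 7t + 3 > 7t, so |(-3t - 9)/(7t + 3) + 3/7| = 54/(7(7t + 3)) < 54/(7·7t) = (54/49)/t.
Thus |(-3t - 9)/(7t + 3) + 3/7| < ε whenever t > (54/49)/ε.
Take N_0 = (54/49)/ε. If t > N_0 then |(-3t - 9)/(7t + 3) + 3/7| < (54/49)/t < ε.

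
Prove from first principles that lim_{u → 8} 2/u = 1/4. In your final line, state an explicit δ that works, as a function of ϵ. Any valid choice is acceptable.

Let ϵ > 0 be given. We seek δ > 0 such that 0 < |u − 8| < δ implies |2/u − (1/4)| < ϵ.
|2/u − (1/4)| = 2·|8 − u|/(8·|u|) = 2|u − 8|/(8|u|).
Require δ ≤ 4 so that |u| > 8 − 4 = 4, hence 8|u| > 32.
Then |2/u − (1/4)| < 2|u − 8|/32, which is < ϵ when |u − 8| < 16ϵ.
Take δ = min(4, 16ϵ). Then 0 < |u − 8| < δ gives both |u − 8| < 4 and |u − 8| < 16ϵ, so |2/u − (1/4)| < ϵ.

δ = min(4, 16ϵ)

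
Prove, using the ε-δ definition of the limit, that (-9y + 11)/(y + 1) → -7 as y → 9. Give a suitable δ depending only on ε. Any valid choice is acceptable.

Let ε > 0. We want δ > 0 with 0 < |y − 9| < δ ⇒ |(-9y + 11)/(y + 1) + 7| < ε.
Combining over a common denominator, (-9y + 11)/(y + 1) + 7 = [(-9y + 11)·10 − (-70)·(y + 1)] / [10·(y + 1)] = -20(y − 9) / (10(y + 1)).
So |(-9y + 11)/(y + 1) + 7| = 20|y − 9| / (10·|y + 1|).
Restrict δ ≤ 5. Then |y − 9| < 5 gives |y + 1| = |(y − 9) + 10| ≥ 10 − 5 = 5.
Hence |(-9y + 11)/(y + 1) + 7| < 20|y − 9|/(10·5) = (2/5)|y − 9|, which is < ε once |y − 9| < (5/2)ε.
Take δ = min(5, (5/2)ε). Then 0 < |y − 9| < δ forces both bounds, so |(-9y + 11)/(y + 1) + 7| < ε.

δ = min(5, (5/2)ε)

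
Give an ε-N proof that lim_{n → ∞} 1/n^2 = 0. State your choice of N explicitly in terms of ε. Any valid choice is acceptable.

Fix ε > 0. For n ≥ 1, |1/n^2 − 0| = 1/n^2.
1/n^2 < ε ⇔ n^2 > 1/ε ⇔ n > (1/ε)^{1/2}.
Take N = (1/ε)^{1/2}. Then n > N implies 1/n^2 < ε.

N = (1/ε)^{1/2}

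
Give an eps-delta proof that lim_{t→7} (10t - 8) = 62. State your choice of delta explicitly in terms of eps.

Let eps > 0. We need delta > 0 so that 0 < |t − 7| < delta implies |(10t - 8) − 62| < eps.
Since (10t - 8) − 62 = 10(t − 7), we have |(10t - 8) − 62| = 10|t − 7|.
So 10|t − 7| < eps exactly when |t − 7| < eps/10.
Choosing delta = eps/10 gives |(10t - 8) − 62| = 10|t − 7| < eps whenever |t − 7| < delta.

delta = eps/10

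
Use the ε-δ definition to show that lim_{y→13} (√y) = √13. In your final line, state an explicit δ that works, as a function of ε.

Let ε > 0 be given. We want δ > 0 such that 0 < |y − 13| < δ implies |√y − √13| < ε.
Rationalise: √y − √13 = (y − 13)/(√y + √13), so |√y − √13| = |y − 13|/(√y + √13).
Restrict δ ≤ 13 so that |y − 13| < 13 forces y > 0, and then √y + √13 > √13.
Hence |√y − √13| < |y − 13|/√13, which is < ε once |y − 13| < √13·ε.
Take δ = min(13, √13·ε). If 0 < |y − 13| < δ then y > 0 and |√y − √13| < |y − 13|/√13 < ε.

δ = min(13, √13·ε)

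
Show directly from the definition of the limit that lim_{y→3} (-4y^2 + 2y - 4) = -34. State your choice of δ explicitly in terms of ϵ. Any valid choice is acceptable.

δ = min(1, ϵ/26)

Suppose ϵ > 0. We want δ > 0 such that 0 < |y − 3| < δ implies |(-4y^2 + 2y - 4) + 34| < ϵ.
(-4y^2 + 2y - 4) + 34 = -4y^2 + 2y + 30 = (y − 3)(-4y - 10).
So |(-4y^2 + 2y - 4) + 34| = |y − 3|·|-4y - 10|.
Require δ ≤ 1. Then |y − 3| < 1 gives |y| < 4, and by the triangle inequality |-4y - 10| ≤ 4·4 + 10 = 26.
Hence |(-4y^2 + 2y - 4) + 34| ≤ 26|y − 3| < ϵ provided |y − 3| < ϵ/26.
Take δ = min(1, ϵ/26). Then 0 < |y − 3| < δ gives both |y − 3| < 1 and |y − 3| < ϵ/26, so |(-4y^2 + 2y - 4) + 34| < ϵ.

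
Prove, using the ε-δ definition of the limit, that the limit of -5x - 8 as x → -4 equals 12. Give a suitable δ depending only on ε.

Suppose ε > 0. We need δ > 0 so that 0 < |x + 4| < δ implies |(-5x - 8) − 12| < ε.
|(-5x - 8) − 12| = |-5x - 20| = 5|x + 4|.
So 5|x + 4| < ε exactly when |x + 4| < ε/5.
Choosing δ = ε/5 gives |(-5x - 8) − 12| = 5|x + 4| < ε whenever |x + 4| < δ.

δ = ε/5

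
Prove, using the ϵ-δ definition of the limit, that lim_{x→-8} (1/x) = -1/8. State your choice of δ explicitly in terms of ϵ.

δ = min(4, 32ϵ)

Fix ϵ > 0. We seek δ > 0 such that 0 < |x + 8| < δ implies |1/x + 1/8| < ϵ.
|1/x + 1/8| = |-8 − x|/(8·|x|) = |x + 8|/(8|x|).
Restrict δ ≤ 4. Then |x + 8| < 4 gives |x| > 4, so 8|x| > 32.
Then |1/x + 1/8| < |x + 8|/32, which is < ϵ when |x + 8| < 32ϵ.
Take δ = min(4, 32ϵ). Then 0 < |x + 8| < δ gives both |x + 8| < 4 and |x + 8| < 32ϵ, so |1/x + 1/8| < ϵ.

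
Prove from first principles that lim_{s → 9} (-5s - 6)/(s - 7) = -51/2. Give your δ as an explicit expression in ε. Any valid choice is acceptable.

δ = min(1, (2/41)ε)

Let ε > 0. We want δ > 0 with 0 < |s − 9| < δ ⇒ |(-5s - 6)/(s - 7) + 51/2| < ε.
Combining over a common denominator, (-5s - 6)/(s - 7) + 51/2 = [(-5s - 6)·2 − (-51)·(s - 7)] / [2·(s - 7)] = 41(s − 9) / (2(s - 7)).
So |(-5s - 6)/(s - 7) + 51/2| = 41|s − 9| / (2·|s − 7|).
Restrict δ ≤ 1. Then |s − 9| < 1 gives |s − 7| = |(s − 9) + 2| ≥ 2 − 1 = 1.
Hence |(-5s - 6)/(s - 7) + 51/2| < 41|s − 9|/(2·1) = (41/2)|s − 9|, which is < ε once |s − 9| < (2/41)ε.
Take δ = min(1, (2/41)ε). Then 0 < |s − 9| < δ forces both bounds, so |(-5s - 6)/(s - 7) + 51/2| < ε.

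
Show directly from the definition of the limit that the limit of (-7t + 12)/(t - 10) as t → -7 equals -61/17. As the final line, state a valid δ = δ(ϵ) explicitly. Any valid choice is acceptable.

Suppose ϵ > 0. We want δ > 0 with 0 < |t + 7| < δ ⇒ |(-7t + 12)/(t - 10) + 61/17| < ϵ.
Combining over a common denominator, (-7t + 12)/(t - 10) + 61/17 = [(-7t + 12)·(-17) − 61·(t - 10)] / [(-17)·(t - 10)] = 58(t + 7) / ((-17)(t - 10)).
So |(-7t + 12)/(t - 10) + 61/17| = 58|t + 7| / (17·|t − 10|).
Require δ ≤ 17/2, so |t − 10| ≥ |-17| − |t + 7| > 17 − 17/2 = 17/2.
Hence |(-7t + 12)/(t - 10) + 61/17| < 58|t + 7|/(17·(17/2)) = (116/289)|t + 7|, which is < ϵ once |t + 7| < (289/116)ϵ.
Take δ = min(17/2, (289/116)ϵ). Then 0 < |t + 7| < δ forces both bounds, so |(-7t + 12)/(t - 10) + 61/17| < ϵ.

δ = min(17/2, (289/116)ϵ)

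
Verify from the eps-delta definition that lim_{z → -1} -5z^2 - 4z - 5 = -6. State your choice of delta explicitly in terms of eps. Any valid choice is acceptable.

delta = min(1, eps/11)

Fix eps > 0. We want delta > 0 such that 0 < |z + 1| < delta implies |(-5z^2 - 4z - 5) + 6| < eps.
(-5z^2 - 4z - 5) + 6 = -5z^2 - 4z + 1 = (z + 1)(-5z + 1).
So |(-5z^2 - 4z - 5) + 6| = |z + 1|·|-5z + 1|.
Require delta ≤ 1. Then |z + 1| < 1 gives |z| < 2, and by the triangle inequality |-5z + 1| ≤ 5·2 + 1 = 11.
Hence |(-5z^2 - 4z - 5) + 6| ≤ 11|z + 1| < eps provided |z + 1| < eps/11.
Take delta = min(1, eps/11). Then 0 < |z + 1| < delta gives both |z + 1| < 1 and |z + 1| < eps/11, so |(-5z^2 - 4z - 5) + 6| < eps.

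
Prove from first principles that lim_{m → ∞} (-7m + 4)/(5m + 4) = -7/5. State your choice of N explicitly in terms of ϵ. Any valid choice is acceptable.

Fix ϵ > 0. For m ≥ 1, |(-7m + 4)/(5m + 4) + 7/5| = |48|/(5(5m + 4)) = 48/(5(5m + 4)).
Since 5m + 4 ≥ 5m for m ≥ 1, this is ≤ 48/(5·5m) = (48/25)/m.
So |(-7m + 4)/(5m + 4) + 7/5| < ϵ whenever m > (48/25)/ϵ.
Take N = (48/25)/ϵ. If m > N then |(-7m + 4)/(5m + 4) + 7/5| ≤ (48/25)/m < ϵ.

N = (48/25)/ϵ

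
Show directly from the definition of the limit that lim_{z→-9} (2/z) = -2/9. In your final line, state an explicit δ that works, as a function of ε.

δ = min(9/2, (81/4)ε)

Fix ε > 0. We seek δ > 0 such that 0 < |z + 9| < δ implies |2/z + 2/9| < ε.
|2/z + 2/9| = 2·|-9 − z|/(9·|z|) = 2|z + 9|/(9|z|).
Require δ ≤ 9/2 so that |z| > 9 − 9/2 = 9/2, hence 9|z| > 81/2.
Then |2/z + 2/9| < 2|z + 9|/(81/2), which is < ε when |z + 9| < (81/4)ε.
Take δ = min(9/2, (81/4)ε). Then 0 < |z + 9| < δ gives both |z + 9| < 9/2 and |z + 9| < (81/4)ε, so |2/z + 2/9| < ε.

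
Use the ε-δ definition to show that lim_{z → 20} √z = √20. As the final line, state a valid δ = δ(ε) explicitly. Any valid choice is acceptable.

Suppose ε > 0. We want δ > 0 such that 0 < |z − 20| < δ implies |√z − √20| < ε.
Multiplying by the conjugate, |√z − √20| = |z − 20|/(√z + √20).
Restrict δ ≤ 20 so that |z − 20| < 20 forces z > 0, and then √z + √20 > √20.
Hence |√z − √20| < |z − 20|/√20, which is < ε once |z − 20| < √20·ε.
Take δ = min(20, √20·ε). If 0 < |z − 20| < δ then z > 0 and |√z − √20| < |z − 20|/√20 < ε.

δ = min(20, √20·ε)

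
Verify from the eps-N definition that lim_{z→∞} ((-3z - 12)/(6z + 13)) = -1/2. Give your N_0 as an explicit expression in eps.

N_0 = (11/12)/eps

Fix eps > 0. We seek N_0 > 0 such that z > N_0 implies |(-3z - 12)/(6z + 13) + 1/2| < eps.
(-3z - 12)/(6z + 13) + 1/2 = (6(-3z - 12) − (-3)(6z + 13)) / (6(6z + 13)) = -33/(6(6z + 13)).
For z > 0 we have 6z + 13 > 6z, so |(-3z - 12)/(6z + 13) + 1/2| = 33/(6(6z + 13)) < 33/(6·6z) = (11/12)/z.
Thus |(-3z - 12)/(6z + 13) + 1/2| < eps whenever z > (11/12)/eps.
Take N_0 = (11/12)/eps. If z > N_0 then |(-3z - 12)/(6z + 13) + 1/2| < (11/12)/z < eps.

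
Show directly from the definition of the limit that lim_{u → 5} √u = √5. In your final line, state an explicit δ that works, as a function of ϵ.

δ = min(5, √5·ϵ)

Let ϵ > 0 be given. We want δ > 0 such that 0 < |u − 5| < δ implies |√u − √5| < ϵ.
Rationalise: √u − √5 = (u − 5)/(√u + √5), so |√u − √5| = |u − 5|/(√u + √5).
Restrict δ ≤ 5 so that |u − 5| < 5 forces u > 0, and then √u + √5 > √5.
Hence |√u − √5| < |u − 5|/√5, which is < ϵ once |u − 5| < √5·ϵ.
Take δ = min(5, √5·ϵ). If 0 < |u − 5| < δ then u > 0 and |√u − √5| < |u − 5|/√5 < ϵ.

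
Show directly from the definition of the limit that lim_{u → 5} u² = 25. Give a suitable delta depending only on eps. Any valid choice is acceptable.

delta = min(2, eps/12)

Let eps > 0 be given. We seek delta > 0 with 0 < |u − 5| < delta ⇒ |u² − 25| < eps.
Factor: u² − 25 = (u − 5)(u + 5), so |u² − 25| = |u − 5|·|u + 5|.
Restrict delta ≤ 2. Then |u − 5| < 2 gives |u| < 7, so by the triangle inequality |u + 5| ≤ 7 + 5 = 12.
Hence |u² − 25| ≤ 12|u − 5|, which is < eps once |u − 5| < eps/12.
Take delta = min(2, eps/12). If 0 < |u − 5| < delta then both bounds hold and |u² − 25| ≤ 12|u − 5| < 12·(eps/12) = eps.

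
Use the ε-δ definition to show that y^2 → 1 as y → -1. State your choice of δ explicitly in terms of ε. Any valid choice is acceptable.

Suppose ε > 0. We seek δ > 0 with 0 < |y + 1| < δ ⇒ |y^2 − 1| < ε.
Factor: y^2 − 1 = (y + 1)(y - 1), so |y^2 − 1| = |y + 1|·|y - 1|.
Impose δ ≤ 1 so that |y| < 2; then |y - 1| ≤ 3.
Hence |y^2 − 1| ≤ 3|y + 1|, which is < ε once |y + 1| < ε/3.
Take δ = min(1, ε/3). If 0 < |y + 1| < δ then both bounds hold and |y^2 − 1| ≤ 3|y + 1| < 3·(ε/3) = ε.

δ = min(1, ε/3)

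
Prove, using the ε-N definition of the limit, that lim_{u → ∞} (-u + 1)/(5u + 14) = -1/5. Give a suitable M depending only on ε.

M = (19/25)/ε

Fix ε > 0. We seek M > 0 such that u > M implies |(-u + 1)/(5u + 14) + 1/5| < ε.
(-u + 1)/(5u + 14) + 1/5 = (5(-u + 1) − (-1)(5u + 14)) / (5(5u + 14)) = 19/(5(5u + 14)).
For u > 0 we have 5u + 14 > 5u, so |(-u + 1)/(5u + 14) + 1/5| = 19/(5(5u + 14)) < 19/(5·5u) = (19/25)/u.
Thus |(-u + 1)/(5u + 14) + 1/5| < ε whenever u > (19/25)/ε.
Take M = (19/25)/ε. If u > M then |(-u + 1)/(5u + 14) + 1/5| < (19/25)/u < ε.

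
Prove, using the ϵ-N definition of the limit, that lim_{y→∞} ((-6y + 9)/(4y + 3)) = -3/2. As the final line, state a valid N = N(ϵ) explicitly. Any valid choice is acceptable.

Fix ϵ > 0. We seek N > 0 such that y > N implies |(-6y + 9)/(4y + 3) + 3/2| < ϵ.
(-6y + 9)/(4y + 3) + 3/2 = (4(-6y + 9) − (-6)(4y + 3)) / (4(4y + 3)) = 54/(4(4y + 3)).
For y > 0 we have 4y + 3 > 4y, so |(-6y + 9)/(4y + 3) + 3/2| = 54/(4(4y + 3)) < 54/(4·4y) = (27/8)/y.
Thus |(-6y + 9)/(4y + 3) + 3/2| < ϵ whenever y > (27/8)/ϵ.
Take N = (27/8)/ϵ. If y > N then |(-6y + 9)/(4y + 3) + 3/2| < (27/8)/y < ϵ.

N = (27/8)/ϵ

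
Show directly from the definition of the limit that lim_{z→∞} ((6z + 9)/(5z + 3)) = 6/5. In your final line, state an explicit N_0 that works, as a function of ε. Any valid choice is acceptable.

Suppose ε > 0. We seek N_0 > 0 such that z > N_0 implies |(6z + 9)/(5z + 3) − (6/5)| < ε.
(6z + 9)/(5z + 3) − (6/5) = (5(6z + 9) − 6(5z + 3)) / (5(5z + 3)) = 27/(5(5z + 3)).
For z > 0 we have 5z + 3 > 5z, so |(6z + 9)/(5z + 3) − (6/5)| = 27/(5(5z + 3)) < 27/(5·5z) = (27/25)/z.
Thus |(6z + 9)/(5z + 3) − (6/5)| < ε whenever z > (27/25)/ε.
Take N_0 = (27/25)/ε. If z > N_0 then |(6z + 9)/(5z + 3) − (6/5)| < (27/25)/z < ε.

N_0 = (27/25)/ε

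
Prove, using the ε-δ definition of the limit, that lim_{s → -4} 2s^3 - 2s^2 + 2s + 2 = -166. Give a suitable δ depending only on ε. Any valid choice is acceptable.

Fix ε > 0. We want δ > 0 such that 0 < |s + 4| < δ implies |(2s^3 - 2s^2 + 2s + 2) + 166| < ε.
(2s^3 - 2s^2 + 2s + 2) + 166 = 2s^3 - 2s^2 + 2s + 168 = (s + 4)(2s^2 - 10s + 42).
So |(2s^3 - 2s^2 + 2s + 2) + 166| = |s + 4|·|2s^2 - 10s + 42|.
Assume first that |s + 4| < 1, so |s| < 5. Then |2s^2 - 10s + 42| ≤ 2·5^2 + 10·5 + 42 = 142.
Hence |(2s^3 - 2s^2 + 2s + 2) + 166| ≤ 142|s + 4| < ε provided |s + 4| < ε/142.
Choosing δ = min(1, ε/142) ensures both conditions, hence |(2s^3 - 2s^2 + 2s + 2) + 166| < ε.

δ = min(1, ε/142)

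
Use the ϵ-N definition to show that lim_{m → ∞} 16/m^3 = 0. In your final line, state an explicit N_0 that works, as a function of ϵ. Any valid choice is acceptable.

Let ϵ > 0. For m ≥ 1, |16/m^3 − 0| = 16/m^3.
16/m^3 < ϵ ⇔ m^3 > 16/ϵ ⇔ m > (16/ϵ)^{1/3}.
Take N_0 = (16/ϵ)^{1/3}. Then m > N_0 implies 16/m^3 < ϵ.

N_0 = (16/ϵ)^{1/3}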